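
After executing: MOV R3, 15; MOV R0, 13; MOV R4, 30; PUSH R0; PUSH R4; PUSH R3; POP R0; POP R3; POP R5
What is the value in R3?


Stack trace (top is rightmost):
  MOV R3, 15  → R3 = 15
  MOV R0, 13  → R0 = 13
  MOV R4, 30  → R4 = 30
  PUSH R0  → stack: [13]
  PUSH R4  → stack: [13, 30]
  PUSH R3  → stack: [13, 30, 15]
  POP R0  → R0 = 15, stack: [13, 30]
  POP R3  → R3 = 30, stack: [13]
  POP R5  → R5 = 13, stack: []
Final: R3 = 30

30


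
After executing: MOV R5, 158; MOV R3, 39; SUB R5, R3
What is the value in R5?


Register state trace:
  MOV R5, 158  → R5 = 158
  MOV R3, 39  → R3 = 39
  SUB R5, R3  → R5 = 158 - 39 = 119
Final: R5 = 119

119


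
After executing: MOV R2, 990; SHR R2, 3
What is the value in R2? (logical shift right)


Register state trace:
  MOV R2, 990  → R2 = 990
  SHR R2, 3  → R2 = 990 >> 3 = 990 // 2^3 = 123
Final: R2 = 123

123


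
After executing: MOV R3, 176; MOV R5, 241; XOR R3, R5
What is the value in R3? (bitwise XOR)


Register state trace:
  MOV R3, 176  → R3 = 176 (0b10110000)
  MOV R5, 241  → R5 = 241 (0b11110001)
  XOR R3, R5  → R3 = 176 XOR 241 = 65 (0b01000001)
Final: R3 = 65

65


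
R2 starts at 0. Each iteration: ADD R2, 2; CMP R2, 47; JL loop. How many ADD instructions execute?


Loop trace (R2 starts at 0, target 47, step 2):
  ADD #1: R2 = 0 + 2 = 2  → 2 < 47, loop
  ADD #2: R2 = 2 + 2 = 4  → 4 < 47, loop
  ADD #3: R2 = 4 + 2 = 6  → 6 < 47, loop
  ADD #4: R2 = 6 + 2 = 8  → 8 < 47, loop
  ADD #5: R2 = 8 + 2 = 10  → 10 < 47, loop
  ADD #6: R2 = 10 + 2 = 12  → 12 < 47, loop
  ADD #7: R2 = 12 + 2 = 14  → 14 < 47, loop
  ADD #8: R2 = 14 + 2 = 16  → 16 < 47, loop
  ADD #9: R2 = 16 + 2 = 18  → 18 < 47, loop
  ADD #10: R2 = 18 + 2 = 20  → 20 < 47, loop
  ADD #11: R2 = 20 + 2 = 22  → 22 < 47, loop
  ADD #12: R2 = 22 + 2 = 24  → 24 < 47, loop
  ADD #13: R2 = 24 + 2 = 26  → 26 < 47, loop
  ADD #14: R2 = 26 + 2 = 28  → 28 < 47, loop
  ADD #15: R2 = 28 + 2 = 30  → 30 < 47, loop
  ADD #16: R2 = 30 + 2 = 32  → 32 < 47, loop
  ADD #17: R2 = 32 + 2 = 34  → 34 < 47, loop
  ADD #18: R2 = 34 + 2 = 36  → 36 < 47, loop
  ADD #19: R2 = 36 + 2 = 38  → 38 < 47, loop
  ADD #20: R2 = 38 + 2 = 40  → 40 < 47, loop
  ADD #21: R2 = 40 + 2 = 42  → 42 < 47, loop
  ADD #22: R2 = 42 + 2 = 44  → 44 < 47, loop
  ADD #23: R2 = 44 + 2 = 46  → 46 < 47, loop
  ADD #24: R2 = 46 + 2 = 48  → 48 >= 47, exit
Total ADD instructions: 24

24


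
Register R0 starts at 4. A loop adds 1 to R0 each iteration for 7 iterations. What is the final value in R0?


Starting value: R0 = 4
  Iter 1: R0 = 4 + 1 = 5
  Iter 2: R0 = 5 + 1 = 6
  Iter 3: R0 = 6 + 1 = 7
  Iter 4: R0 = 7 + 1 = 8
  Iter 5: R0 = 8 + 1 = 9
  Iter 6: R0 = 9 + 1 = 10
  Iter 7: R0 = 10 + 1 = 11
Final: R0 = 11

11


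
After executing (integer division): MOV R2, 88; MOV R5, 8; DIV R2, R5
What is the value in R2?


Register state trace:
  MOV R2, 88  → R2 = 88
  MOV R5, 8  → R5 = 8
  DIV R2, R5  → R2 = 88 // 8 = 11
Final: R2 = 11

11


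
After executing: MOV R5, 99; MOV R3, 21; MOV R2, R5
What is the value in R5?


Register state trace:
  MOV R5, 99  → R5 = 99
  MOV R3, 21  → R3 = 21
  MOV R2, R5  → R2 = 99
Final: R5 = 99

99


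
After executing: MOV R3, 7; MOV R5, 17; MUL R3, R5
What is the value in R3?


Register state trace:
  MOV R3, 7  → R3 = 7
  MOV R5, 17  → R5 = 17
  MUL R3, R5  → R3 = 7 * 17 = 119
Final: R3 = 119

119


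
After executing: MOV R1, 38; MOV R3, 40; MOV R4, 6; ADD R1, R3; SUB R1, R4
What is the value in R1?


Register state trace:
  MOV R1, 38  → R1 = 38
  MOV R3, 40  → R3 = 40
  MOV R4, 6  → R4 = 6
  ADD R1, R3  → R1 = 38 + 40 = 78
  SUB R1, R4  → R1 = 78 - 6 = 72
Final: R1 = 72

72


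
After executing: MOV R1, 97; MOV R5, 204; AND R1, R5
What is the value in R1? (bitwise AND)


Register state trace:
  MOV R1, 97  → R1 = 97 (0b01100001)
  MOV R5, 204  → R5 = 204 (0b11001100)
  AND R1, R5  → R1 = 97 AND 204 = 64 (0b01000000)
Final: R1 = 64

64


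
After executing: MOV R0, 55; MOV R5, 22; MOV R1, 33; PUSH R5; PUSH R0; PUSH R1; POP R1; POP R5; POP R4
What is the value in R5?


Stack trace (top is rightmost):
  MOV R0, 55  → R0 = 55
  MOV R5, 22  → R5 = 22
  MOV R1, 33  → R1 = 33
  PUSH R5  → stack: [22]
  PUSH R0  → stack: [22, 55]
  PUSH R1  → stack: [22, 55, 33]
  POP R1  → R1 = 33, stack: [22, 55]
  POP R5  → R5 = 55, stack: [22]
  POP R4  → R4 = 22, stack: []
Final: R5 = 55

55


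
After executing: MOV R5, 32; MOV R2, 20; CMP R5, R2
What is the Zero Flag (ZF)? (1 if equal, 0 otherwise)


Register state trace:
  MOV R5, 32  → R5 = 32
  MOV R2, 20  → R2 = 20
  CMP R5, R2  → computes 32 - 20 = 12
  Result is nonzero, so values are not equal
ZF = 0

0


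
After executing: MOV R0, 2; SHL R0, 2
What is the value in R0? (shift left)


Register state trace:
  MOV R0, 2  → R0 = 2
  SHL R0, 2  → R0 = 2 << 2 = 2 * 2^2 = 8
Final: R0 = 8

8


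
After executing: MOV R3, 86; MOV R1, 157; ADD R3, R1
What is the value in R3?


Register state trace:
  MOV R3, 86  → R3 = 86
  MOV R1, 157  → R1 = 157
  ADD R3, R1  → R3 = 86 + 157 = 243
Final: R3 = 243

243


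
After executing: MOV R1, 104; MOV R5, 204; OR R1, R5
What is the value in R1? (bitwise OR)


Register state trace:
  MOV R1, 104  → R1 = 104 (0b01101000)
  MOV R5, 204  → R5 = 204 (0b11001100)
  OR R1, R5   → R1 = 104 OR 204 = 236 (0b11101100)
Final: R1 = 236

236


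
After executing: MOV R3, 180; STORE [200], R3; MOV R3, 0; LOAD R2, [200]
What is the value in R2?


Register and memory trace:
  MOV R3, 180  → R3 = 180
  STORE [200], R3  → mem[200] = 180
  MOV R3, 0  → R3 = 0
  LOAD R2, [200]  → R2 = mem[200] = 180
Final: R2 = 180

180


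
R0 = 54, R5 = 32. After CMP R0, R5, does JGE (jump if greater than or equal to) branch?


Trace:
  R0 = 54, R5 = 32
  CMP R0, R5  → compares 54 vs 32
  JGE checks: is 54 greater than or equal to 32?
  54 > 32, so condition is true
Branch taken: Yes

Yes


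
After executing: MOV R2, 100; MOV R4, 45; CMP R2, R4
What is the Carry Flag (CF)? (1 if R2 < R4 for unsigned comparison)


Register state trace:
  MOV R2, 100  → R2 = 100
  MOV R4, 45  → R4 = 45
  CMP R2, R4  → unsigned 100 - 45: no borrow
  100 >= 45, so CF = 0
CF = 0

0


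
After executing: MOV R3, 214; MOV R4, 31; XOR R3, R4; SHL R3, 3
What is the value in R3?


Register state trace:
  MOV R3, 214  → R3 = 214 (0b11010110)
  MOV R4, 31  → R4 = 31 (0b00011111)
  XOR R3, R4  → R3 = 214 XOR 31 = 201 (0b11001001)
  SHL R3, 3  → R3 = 201 << 3 = 1608
Final: R3 = 1608

1608


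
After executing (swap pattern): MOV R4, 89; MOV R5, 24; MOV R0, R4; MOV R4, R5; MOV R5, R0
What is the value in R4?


Register state trace (swap pattern):
  MOV R4, 89  → R4 = 89
  MOV R5, 24  → R5 = 24
  MOV R0, R4  → R0 = 89  (save R4)
  MOV R4, R5  → R4 = 24  (R4 gets R5's value)
  MOV R5, R0  → R5 = 89  (R5 gets saved value)
Final: R4 = 24

24


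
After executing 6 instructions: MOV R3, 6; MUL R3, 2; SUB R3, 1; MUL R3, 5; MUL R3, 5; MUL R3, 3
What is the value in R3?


Register state trace:
  MOV R3, 6  → R3 = 6
  MUL R3, 2  → R3 = 6 * 2 = 12
  SUB R3, 1  → R3 = 12 - 1 = 11
  MUL R3, 5  → R3 = 11 * 5 = 55
  MUL R3, 5  → R3 = 55 * 5 = 275
  MUL R3, 3  → R3 = 275 * 3 = 825
Final: R3 = 825

825


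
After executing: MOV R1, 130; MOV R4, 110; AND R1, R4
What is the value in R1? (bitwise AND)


Register state trace:
  MOV R1, 130  → R1 = 130 (0b10000010)
  MOV R4, 110  → R4 = 110 (0b01101110)
  AND R1, R4  → R1 = 130 AND 110 = 2 (0b00000010)
Final: R1 = 2

2


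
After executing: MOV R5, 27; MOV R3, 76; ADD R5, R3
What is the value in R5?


Register state trace:
  MOV R5, 27  → R5 = 27
  MOV R3, 76  → R3 = 76
  ADD R5, R3  → R5 = 27 + 76 = 103
Final: R5 = 103

103


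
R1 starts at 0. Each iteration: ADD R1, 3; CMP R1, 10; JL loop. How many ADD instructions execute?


Loop trace (R1 starts at 0, target 10, step 3):
  ADD #1: R1 = 0 + 3 = 3  → 3 < 10, loop
  ADD #2: R1 = 3 + 3 = 6  → 6 < 10, loop
  ADD #3: R1 = 6 + 3 = 9  → 9 < 10, loop
  ADD #4: R1 = 9 + 3 = 12  → 12 >= 10, exit
Total ADD instructions: 4

4


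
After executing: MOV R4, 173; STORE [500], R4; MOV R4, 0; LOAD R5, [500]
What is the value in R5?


Register and memory trace:
  MOV R4, 173  → R4 = 173
  STORE [500], R4  → mem[500] = 173
  MOV R4, 0  → R4 = 0
  LOAD R5, [500]  → R5 = mem[500] = 173
Final: R5 = 173

173


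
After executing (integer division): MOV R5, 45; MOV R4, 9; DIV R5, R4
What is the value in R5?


Register state trace:
  MOV R5, 45  → R5 = 45
  MOV R4, 9  → R4 = 9
  DIV R5, R4  → R5 = 45 // 9 = 5
Final: R5 = 5

5


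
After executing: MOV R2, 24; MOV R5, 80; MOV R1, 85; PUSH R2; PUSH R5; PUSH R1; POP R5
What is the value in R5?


Stack trace (top is rightmost):
  MOV R2, 24  → R2 = 24
  MOV R5, 80  → R5 = 80
  MOV R1, 85  → R1 = 85
  PUSH R2  → stack: [24]
  PUSH R5  → stack: [24, 80]
  PUSH R1  → stack: [24, 80, 85]
  POP R5  → R5 = 85, stack: [24, 80]
Final: R5 = 85

85


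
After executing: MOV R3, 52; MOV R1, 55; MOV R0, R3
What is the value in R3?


Register state trace:
  MOV R3, 52  → R3 = 52
  MOV R1, 55  → R1 = 55
  MOV R0, R3  → R0 = 52
Final: R3 = 52

52


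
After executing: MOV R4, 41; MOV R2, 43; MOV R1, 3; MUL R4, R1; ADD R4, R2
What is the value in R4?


Register state trace:
  MOV R4, 41  → R4 = 41
  MOV R2, 43  → R2 = 43
  MOV R1, 3  → R1 = 3
  MUL R4, R1  → R4 = 41 * 3 = 123
  ADD R4, R2  → R4 = 123 + 43 = 166
Final: R4 = 166

166


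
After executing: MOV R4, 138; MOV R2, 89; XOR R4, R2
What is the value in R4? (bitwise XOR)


Register state trace:
  MOV R4, 138  → R4 = 138 (0b10001010)
  MOV R2, 89  → R2 = 89 (0b01011001)
  XOR R4, R2  → R4 = 138 XOR 89 = 211 (0b11010011)
Final: R4 = 211

211


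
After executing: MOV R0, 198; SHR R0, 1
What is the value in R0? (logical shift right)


Register state trace:
  MOV R0, 198  → R0 = 198
  SHR R0, 1  → R0 = 198 >> 1 = 198 // 2^1 = 99
Final: R0 = 99

99


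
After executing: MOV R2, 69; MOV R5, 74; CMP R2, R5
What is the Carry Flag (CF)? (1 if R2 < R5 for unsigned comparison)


Register state trace:
  MOV R2, 69  → R2 = 69
  MOV R5, 74  → R5 = 74
  CMP R2, R5  → unsigned 69 - 74: borrow occurs
  69 < 74, so CF = 1
CF = 1

1


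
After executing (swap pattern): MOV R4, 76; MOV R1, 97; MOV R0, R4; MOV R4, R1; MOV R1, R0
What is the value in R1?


Register state trace (swap pattern):
  MOV R4, 76  → R4 = 76
  MOV R1, 97  → R1 = 97
  MOV R0, R4  → R0 = 76  (save R4)
  MOV R4, R1  → R4 = 97  (R4 gets R1's value)
  MOV R1, R0  → R1 = 76  (R1 gets saved value)
Final: R1 = 76

76


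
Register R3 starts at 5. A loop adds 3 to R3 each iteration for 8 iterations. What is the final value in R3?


Starting value: R3 = 5
  Iter 1: R3 = 5 + 3 = 8
  Iter 2: R3 = 8 + 3 = 11
  Iter 3: R3 = 11 + 3 = 14
  Iter 4: R3 = 14 + 3 = 17
  Iter 5: R3 = 17 + 3 = 20
  Iter 6: R3 = 20 + 3 = 23
  Iter 7: R3 = 23 + 3 = 26
  Iter 8: R3 = 26 + 3 = 29
Final: R3 = 29

29


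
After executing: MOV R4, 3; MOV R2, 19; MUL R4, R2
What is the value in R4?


Register state trace:
  MOV R4, 3  → R4 = 3
  MOV R2, 19  → R2 = 19
  MUL R4, R2  → R4 = 3 * 19 = 57
Final: R4 = 57

57


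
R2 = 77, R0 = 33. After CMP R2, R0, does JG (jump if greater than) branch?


Trace:
  R2 = 77, R0 = 33
  CMP R2, R0  → compares 77 vs 33
  JG checks: is 77 greater than 33?
  77 > 33, so condition is true
Branch taken: Yes

Yes


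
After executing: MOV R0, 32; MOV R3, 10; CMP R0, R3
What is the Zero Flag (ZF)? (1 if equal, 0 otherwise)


Register state trace:
  MOV R0, 32  → R0 = 32
  MOV R3, 10  → R3 = 10
  CMP R0, R3  → computes 32 - 10 = 22
  Result is nonzero, so values are not equal
ZF = 0

0


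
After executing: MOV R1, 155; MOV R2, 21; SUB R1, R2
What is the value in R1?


Register state trace:
  MOV R1, 155  → R1 = 155
  MOV R2, 21  → R2 = 21
  SUB R1, R2  → R1 = 155 - 21 = 134
Final: R1 = 134

134


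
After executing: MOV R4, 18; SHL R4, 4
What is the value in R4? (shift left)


Register state trace:
  MOV R4, 18  → R4 = 18
  SHL R4, 4  → R4 = 18 << 4 = 18 * 2^4 = 288
Final: R4 = 288

288


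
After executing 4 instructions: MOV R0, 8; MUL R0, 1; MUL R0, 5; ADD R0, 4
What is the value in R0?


Register state trace:
  MOV R0, 8  → R0 = 8
  MUL R0, 1  → R0 = 8 * 1 = 8
  MUL R0, 5  → R0 = 8 * 5 = 40
  ADD R0, 4  → R0 = 40 + 4 = 44
Final: R0 = 44

44


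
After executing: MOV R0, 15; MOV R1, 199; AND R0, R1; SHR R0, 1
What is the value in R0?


Register state trace:
  MOV R0, 15  → R0 = 15 (0b00001111)
  MOV R1, 199  → R1 = 199 (0b11000111)
  AND R0, R1  → R0 = 15 AND 199 = 7 (0b00000111)
  SHR R0, 1  → R0 = 7 >> 1 = 3
Final: R0 = 3

3


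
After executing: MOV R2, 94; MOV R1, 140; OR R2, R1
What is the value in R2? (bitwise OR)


Register state trace:
  MOV R2, 94  → R2 = 94 (0b01011110)
  MOV R1, 140  → R1 = 140 (0b10001100)
  OR R2, R1   → R2 = 94 OR 140 = 222 (0b11011110)
Final: R2 = 222

222


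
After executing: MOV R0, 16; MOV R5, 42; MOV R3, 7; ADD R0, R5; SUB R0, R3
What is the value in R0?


Register state trace:
  MOV R0, 16  → R0 = 16
  MOV R5, 42  → R5 = 42
  MOV R3, 7  → R3 = 7
  ADD R0, R5  → R0 = 16 + 42 = 58
  SUB R0, R3  → R0 = 58 - 7 = 51
Final: R0 = 51

51


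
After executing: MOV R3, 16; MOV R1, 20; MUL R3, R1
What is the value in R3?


Register state trace:
  MOV R3, 16  → R3 = 16
  MOV R1, 20  → R1 = 20
  MUL R3, R1  → R3 = 16 * 20 = 320
Final: R3 = 320

320


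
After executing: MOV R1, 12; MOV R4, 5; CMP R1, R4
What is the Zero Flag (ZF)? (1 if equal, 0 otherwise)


Register state trace:
  MOV R1, 12  → R1 = 12
  MOV R4, 5  → R4 = 5
  CMP R1, R4  → computes 12 - 5 = 7
  Result is nonzero, so values are not equal
ZF = 0

0


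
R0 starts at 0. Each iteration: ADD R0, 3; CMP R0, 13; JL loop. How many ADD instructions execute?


Loop trace (R0 starts at 0, target 13, step 3):
  ADD #1: R0 = 0 + 3 = 3  → 3 < 13, loop
  ADD #2: R0 = 3 + 3 = 6  → 6 < 13, loop
  ADD #3: R0 = 6 + 3 = 9  → 9 < 13, loop
  ADD #4: R0 = 9 + 3 = 12  → 12 < 13, loop
  ADD #5: R0 = 12 + 3 = 15  → 15 >= 13, exit
Total ADD instructions: 5

5


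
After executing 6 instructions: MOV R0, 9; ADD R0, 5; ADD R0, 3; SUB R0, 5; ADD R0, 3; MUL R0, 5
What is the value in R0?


Register state trace:
  MOV R0, 9  → R0 = 9
  ADD R0, 5  → R0 = 9 + 5 = 14
  ADD R0, 3  → R0 = 14 + 3 = 17
  SUB R0, 5  → R0 = 17 - 5 = 12
  ADD R0, 3  → R0 = 12 + 3 = 15
  MUL R0, 5  → R0 = 15 * 5 = 75
Final: R0 = 75

75


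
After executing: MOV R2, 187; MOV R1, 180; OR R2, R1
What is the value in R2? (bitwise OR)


Register state trace:
  MOV R2, 187  → R2 = 187 (0b10111011)
  MOV R1, 180  → R1 = 180 (0b10110100)
  OR R2, R1   → R2 = 187 OR 180 = 191 (0b10111111)
Final: R2 = 191

191


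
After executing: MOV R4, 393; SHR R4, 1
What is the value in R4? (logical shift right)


Register state trace:
  MOV R4, 393  → R4 = 393
  SHR R4, 1  → R4 = 393 >> 1 = 393 // 2^1 = 196
Final: R4 = 196

196


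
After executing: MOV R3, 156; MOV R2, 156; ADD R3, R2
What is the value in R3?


Register state trace:
  MOV R3, 156  → R3 = 156
  MOV R2, 156  → R2 = 156
  ADD R3, R2  → R3 = 156 + 156 = 312
Final: R3 = 312

312


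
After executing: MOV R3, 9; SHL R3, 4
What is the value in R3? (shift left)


Register state trace:
  MOV R3, 9  → R3 = 9
  SHL R3, 4  → R3 = 9 << 4 = 9 * 2^4 = 144
Final: R3 = 144

144


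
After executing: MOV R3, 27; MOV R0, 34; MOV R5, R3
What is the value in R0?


Register state trace:
  MOV R3, 27  → R3 = 27
  MOV R0, 34  → R0 = 34
  MOV R5, R3  → R5 = 27
Final: R0 = 34

34


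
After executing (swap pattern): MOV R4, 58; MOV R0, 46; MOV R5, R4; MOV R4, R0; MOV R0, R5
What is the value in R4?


Register state trace (swap pattern):
  MOV R4, 58  → R4 = 58
  MOV R0, 46  → R0 = 46
  MOV R5, R4  → R5 = 58  (save R4)
  MOV R4, R0  → R4 = 46  (R4 gets R0's value)
  MOV R0, R5  → R0 = 58  (R0 gets saved value)
Final: R4 = 46

46


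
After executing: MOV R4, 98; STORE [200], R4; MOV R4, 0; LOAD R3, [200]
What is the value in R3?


Register and memory trace:
  MOV R4, 98  → R4 = 98
  STORE [200], R4  → mem[200] = 98
  MOV R4, 0  → R4 = 0
  LOAD R3, [200]  → R3 = mem[200] = 98
Final: R3 = 98

98


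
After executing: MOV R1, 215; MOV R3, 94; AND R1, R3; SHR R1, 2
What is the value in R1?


Register state trace:
  MOV R1, 215  → R1 = 215 (0b11010111)
  MOV R3, 94  → R3 = 94 (0b01011110)
  AND R1, R3  → R1 = 215 AND 94 = 86 (0b01010110)
  SHR R1, 2  → R1 = 86 >> 2 = 21
Final: R1 = 21

21


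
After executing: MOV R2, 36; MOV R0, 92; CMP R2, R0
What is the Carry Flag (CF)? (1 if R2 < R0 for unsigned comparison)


Register state trace:
  MOV R2, 36  → R2 = 36
  MOV R0, 92  → R0 = 92
  CMP R2, R0  → unsigned 36 - 92: borrow occurs
  36 < 92, so CF = 1
CF = 1

1


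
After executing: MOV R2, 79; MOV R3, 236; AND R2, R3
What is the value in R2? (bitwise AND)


Register state trace:
  MOV R2, 79  → R2 = 79 (0b01001111)
  MOV R3, 236  → R3 = 236 (0b11101100)
  AND R2, R3  → R2 = 79 AND 236 = 76 (0b01001100)
Final: R2 = 76

76


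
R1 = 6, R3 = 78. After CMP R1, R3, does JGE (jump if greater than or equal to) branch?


Trace:
  R1 = 6, R3 = 78
  CMP R1, R3  → compares 6 vs 78
  JGE checks: is 6 greater than or equal to 78?
  6 < 78, so condition is false
Branch taken: No

No


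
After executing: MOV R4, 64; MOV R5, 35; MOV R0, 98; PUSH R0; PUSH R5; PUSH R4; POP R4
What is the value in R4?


Stack trace (top is rightmost):
  MOV R4, 64  → R4 = 64
  MOV R5, 35  → R5 = 35
  MOV R0, 98  → R0 = 98
  PUSH R0  → stack: [98]
  PUSH R5  → stack: [98, 35]
  PUSH R4  → stack: [98, 35, 64]
  POP R4  → R4 = 64, stack: [98, 35]
Final: R4 = 64

64


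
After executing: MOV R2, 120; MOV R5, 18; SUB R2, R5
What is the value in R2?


Register state trace:
  MOV R2, 120  → R2 = 120
  MOV R5, 18  → R5 = 18
  SUB R2, R5  → R2 = 120 - 18 = 102
Final: R2 = 102

102


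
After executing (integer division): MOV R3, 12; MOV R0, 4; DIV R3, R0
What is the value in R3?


Register state trace:
  MOV R3, 12  → R3 = 12
  MOV R0, 4  → R0 = 4
  DIV R3, R0  → R3 = 12 // 4 = 3
Final: R3 = 3

3


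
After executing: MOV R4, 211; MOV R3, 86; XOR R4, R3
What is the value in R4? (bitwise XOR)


Register state trace:
  MOV R4, 211  → R4 = 211 (0b11010011)
  MOV R3, 86  → R3 = 86 (0b01010110)
  XOR R4, R3  → R4 = 211 XOR 86 = 133 (0b10000101)
Final: R4 = 133

133


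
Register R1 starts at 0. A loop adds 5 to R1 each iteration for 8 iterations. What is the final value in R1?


Starting value: R1 = 0
  Iter 1: R1 = 0 + 5 = 5
  Iter 2: R1 = 5 + 5 = 10
  Iter 3: R1 = 10 + 5 = 15
  Iter 4: R1 = 15 + 5 = 20
  Iter 5: R1 = 20 + 5 = 25
  Iter 6: R1 = 25 + 5 = 30
  Iter 7: R1 = 30 + 5 = 35
  Iter 8: R1 = 35 + 5 = 40
Final: R1 = 40

40


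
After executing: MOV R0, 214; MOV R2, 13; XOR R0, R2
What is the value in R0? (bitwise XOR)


Register state trace:
  MOV R0, 214  → R0 = 214 (0b11010110)
  MOV R2, 13  → R2 = 13 (0b00001101)
  XOR R0, R2  → R0 = 214 XOR 13 = 219 (0b11011011)
Final: R0 = 219

219


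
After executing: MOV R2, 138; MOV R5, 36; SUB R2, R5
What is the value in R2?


Register state trace:
  MOV R2, 138  → R2 = 138
  MOV R5, 36  → R5 = 36
  SUB R2, R5  → R2 = 138 - 36 = 102
Final: R2 = 102

102


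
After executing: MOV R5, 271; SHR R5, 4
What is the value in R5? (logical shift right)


Register state trace:
  MOV R5, 271  → R5 = 271
  SHR R5, 4  → R5 = 271 >> 4 = 271 // 2^4 = 16
Final: R5 = 16

16


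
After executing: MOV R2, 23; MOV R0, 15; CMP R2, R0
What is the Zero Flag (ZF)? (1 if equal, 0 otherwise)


Register state trace:
  MOV R2, 23  → R2 = 23
  MOV R0, 15  → R0 = 15
  CMP R2, R0  → computes 23 - 15 = 8
  Result is nonzero, so values are not equal
ZF = 0

0


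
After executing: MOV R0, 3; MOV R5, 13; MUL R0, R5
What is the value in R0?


Register state trace:
  MOV R0, 3  → R0 = 3
  MOV R5, 13  → R5 = 13
  MUL R0, R5  → R0 = 3 * 13 = 39
Final: R0 = 39

39


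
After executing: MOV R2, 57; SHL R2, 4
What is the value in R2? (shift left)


Register state trace:
  MOV R2, 57  → R2 = 57
  SHL R2, 4  → R2 = 57 << 4 = 57 * 2^4 = 912
Final: R2 = 912

912


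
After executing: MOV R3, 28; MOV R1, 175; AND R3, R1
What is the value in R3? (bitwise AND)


Register state trace:
  MOV R3, 28  → R3 = 28 (0b00011100)
  MOV R1, 175  → R1 = 175 (0b10101111)
  AND R3, R1  → R3 = 28 AND 175 = 12 (0b00001100)
Final: R3 = 12

12


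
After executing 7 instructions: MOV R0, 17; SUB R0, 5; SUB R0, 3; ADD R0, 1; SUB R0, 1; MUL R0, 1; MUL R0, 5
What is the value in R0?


Register state trace:
  MOV R0, 17  → R0 = 17
  SUB R0, 5  → R0 = 17 - 5 = 12
  SUB R0, 3  → R0 = 12 - 3 = 9
  ADD R0, 1  → R0 = 9 + 1 = 10
  SUB R0, 1  → R0 = 10 - 1 = 9
  MUL R0, 1  → R0 = 9 * 1 = 9
  MUL R0, 5  → R0 = 9 * 5 = 45
Final: R0 = 45

45


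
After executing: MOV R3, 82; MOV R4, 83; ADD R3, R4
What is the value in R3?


Register state trace:
  MOV R3, 82  → R3 = 82
  MOV R4, 83  → R4 = 83
  ADD R3, R4  → R3 = 82 + 83 = 165
Final: R3 = 165

165


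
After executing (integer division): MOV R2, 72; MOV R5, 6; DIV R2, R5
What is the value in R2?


Register state trace:
  MOV R2, 72  → R2 = 72
  MOV R5, 6  → R5 = 6
  DIV R2, R5  → R2 = 72 // 6 = 12
Final: R2 = 12

12


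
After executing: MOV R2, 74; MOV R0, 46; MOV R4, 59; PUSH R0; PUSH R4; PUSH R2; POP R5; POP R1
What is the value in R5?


Stack trace (top is rightmost):
  MOV R2, 74  → R2 = 74
  MOV R0, 46  → R0 = 46
  MOV R4, 59  → R4 = 59
  PUSH R0  → stack: [46]
  PUSH R4  → stack: [46, 59]
  PUSH R2  → stack: [46, 59, 74]
  POP R5  → R5 = 74, stack: [46, 59]
  POP R1  → R1 = 59, stack: [46]
Final: R5 = 74

74


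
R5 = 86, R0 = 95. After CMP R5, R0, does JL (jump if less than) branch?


Trace:
  R5 = 86, R0 = 95
  CMP R5, R0  → compares 86 vs 95
  JL checks: is 86 less than 95?
  86 < 95, so condition is true
Branch taken: Yes

Yes


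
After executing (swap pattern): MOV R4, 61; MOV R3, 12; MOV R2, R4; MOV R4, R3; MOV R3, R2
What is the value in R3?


Register state trace (swap pattern):
  MOV R4, 61  → R4 = 61
  MOV R3, 12  → R3 = 12
  MOV R2, R4  → R2 = 61  (save R4)
  MOV R4, R3  → R4 = 12  (R4 gets R3's value)
  MOV R3, R2  → R3 = 61  (R3 gets saved value)
Final: R3 = 61

61


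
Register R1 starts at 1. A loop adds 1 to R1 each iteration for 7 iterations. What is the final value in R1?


Starting value: R1 = 1
  Iter 1: R1 = 1 + 1 = 2
  Iter 2: R1 = 2 + 1 = 3
  Iter 3: R1 = 3 + 1 = 4
  Iter 4: R1 = 4 + 1 = 5
  Iter 5: R1 = 5 + 1 = 6
  Iter 6: R1 = 6 + 1 = 7
  Iter 7: R1 = 7 + 1 = 8
Final: R1 = 8

8


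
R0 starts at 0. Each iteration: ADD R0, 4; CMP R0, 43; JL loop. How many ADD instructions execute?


Loop trace (R0 starts at 0, target 43, step 4):
  ADD #1: R0 = 0 + 4 = 4  → 4 < 43, loop
  ADD #2: R0 = 4 + 4 = 8  → 8 < 43, loop
  ADD #3: R0 = 8 + 4 = 12  → 12 < 43, loop
  ADD #4: R0 = 12 + 4 = 16  → 16 < 43, loop
  ADD #5: R0 = 16 + 4 = 20  → 20 < 43, loop
  ADD #6: R0 = 20 + 4 = 24  → 24 < 43, loop
  ADD #7: R0 = 24 + 4 = 28  → 28 < 43, loop
  ADD #8: R0 = 28 + 4 = 32  → 32 < 43, loop
  ADD #9: R0 = 32 + 4 = 36  → 36 < 43, loop
  ADD #10: R0 = 36 + 4 = 40  → 40 < 43, loop
  ADD #11: R0 = 40 + 4 = 44  → 44 >= 43, exit
Total ADD instructions: 11

11


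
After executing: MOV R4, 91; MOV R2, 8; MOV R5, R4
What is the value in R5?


Register state trace:
  MOV R4, 91  → R4 = 91
  MOV R2, 8  → R2 = 8
  MOV R5, R4  → R5 = 91
Final: R5 = 91

91


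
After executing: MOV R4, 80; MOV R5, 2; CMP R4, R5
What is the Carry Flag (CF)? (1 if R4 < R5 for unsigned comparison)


Register state trace:
  MOV R4, 80  → R4 = 80
  MOV R5, 2  → R5 = 2
  CMP R4, R5  → unsigned 80 - 2: no borrow
  80 >= 2, so CF = 0
CF = 0

0


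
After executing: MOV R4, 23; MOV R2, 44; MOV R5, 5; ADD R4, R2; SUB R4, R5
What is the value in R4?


Register state trace:
  MOV R4, 23  → R4 = 23
  MOV R2, 44  → R2 = 44
  MOV R5, 5  → R5 = 5
  ADD R4, R2  → R4 = 23 + 44 = 67
  SUB R4, R5  → R4 = 67 - 5 = 62
Final: R4 = 62

62


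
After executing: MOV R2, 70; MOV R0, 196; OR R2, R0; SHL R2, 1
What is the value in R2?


Register state trace:
  MOV R2, 70  → R2 = 70 (0b01000110)
  MOV R0, 196  → R0 = 196 (0b11000100)
  OR R2, R0  → R2 = 70 OR 196 = 198 (0b11000110)
  SHL R2, 1  → R2 = 198 << 1 = 396
Final: R2 = 396

396


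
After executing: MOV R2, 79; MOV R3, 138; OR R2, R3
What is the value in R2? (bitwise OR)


Register state trace:
  MOV R2, 79  → R2 = 79 (0b01001111)
  MOV R3, 138  → R3 = 138 (0b10001010)
  OR R2, R3   → R2 = 79 OR 138 = 207 (0b11001111)
Final: R2 = 207

207


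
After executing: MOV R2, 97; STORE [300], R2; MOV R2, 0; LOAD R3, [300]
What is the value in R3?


Register and memory trace:
  MOV R2, 97  → R2 = 97
  STORE [300], R2  → mem[300] = 97
  MOV R2, 0  → R2 = 0
  LOAD R3, [300]  → R3 = mem[300] = 97
Final: R3 = 97

97


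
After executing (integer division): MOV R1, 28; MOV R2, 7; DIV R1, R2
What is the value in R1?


Register state trace:
  MOV R1, 28  → R1 = 28
  MOV R2, 7  → R2 = 7
  DIV R1, R2  → R1 = 28 // 7 = 4
Final: R1 = 4

4


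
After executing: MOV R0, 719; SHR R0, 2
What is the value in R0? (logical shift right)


Register state trace:
  MOV R0, 719  → R0 = 719
  SHR R0, 2  → R0 = 719 >> 2 = 719 // 2^2 = 179
Final: R0 = 179

179


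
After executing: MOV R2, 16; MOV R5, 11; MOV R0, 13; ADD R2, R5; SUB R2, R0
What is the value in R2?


Register state trace:
  MOV R2, 16  → R2 = 16
  MOV R5, 11  → R5 = 11
  MOV R0, 13  → R0 = 13
  ADD R2, R5  → R2 = 16 + 11 = 27
  SUB R2, R0  → R2 = 27 - 13 = 14
Final: R2 = 14

14


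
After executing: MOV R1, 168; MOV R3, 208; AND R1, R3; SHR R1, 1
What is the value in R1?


Register state trace:
  MOV R1, 168  → R1 = 168 (0b10101000)
  MOV R3, 208  → R3 = 208 (0b11010000)
  AND R1, R3  → R1 = 168 AND 208 = 128 (0b10000000)
  SHR R1, 1  → R1 = 128 >> 1 = 64
Final: R1 = 64

64


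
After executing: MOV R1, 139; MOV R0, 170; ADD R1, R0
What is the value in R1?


Register state trace:
  MOV R1, 139  → R1 = 139
  MOV R0, 170  → R0 = 170
  ADD R1, R0  → R1 = 139 + 170 = 309
Final: R1 = 309

309


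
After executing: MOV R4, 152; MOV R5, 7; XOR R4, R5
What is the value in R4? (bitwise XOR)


Register state trace:
  MOV R4, 152  → R4 = 152 (0b10011000)
  MOV R5, 7  → R5 = 7 (0b00000111)
  XOR R4, R5  → R4 = 152 XOR 7 = 159 (0b10011111)
Final: R4 = 159

159


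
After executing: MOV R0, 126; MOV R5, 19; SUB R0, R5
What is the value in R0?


Register state trace:
  MOV R0, 126  → R0 = 126
  MOV R5, 19  → R5 = 19
  SUB R0, R5  → R0 = 126 - 19 = 107
Final: R0 = 107

107


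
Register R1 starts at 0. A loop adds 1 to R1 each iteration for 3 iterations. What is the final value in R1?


Starting value: R1 = 0
  Iter 1: R1 = 0 + 1 = 1
  Iter 2: R1 = 1 + 1 = 2
  Iter 3: R1 = 2 + 1 = 3
Final: R1 = 3

3


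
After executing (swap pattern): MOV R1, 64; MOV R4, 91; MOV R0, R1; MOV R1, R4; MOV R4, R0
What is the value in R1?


Register state trace (swap pattern):
  MOV R1, 64  → R1 = 64
  MOV R4, 91  → R4 = 91
  MOV R0, R1  → R0 = 64  (save R1)
  MOV R1, R4  → R1 = 91  (R1 gets R4's value)
  MOV R4, R0  → R4 = 64  (R4 gets saved value)
Final: R1 = 91

91


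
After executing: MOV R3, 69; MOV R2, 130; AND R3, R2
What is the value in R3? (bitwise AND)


Register state trace:
  MOV R3, 69  → R3 = 69 (0b01000101)
  MOV R2, 130  → R2 = 130 (0b10000010)
  AND R3, R2  → R3 = 69 AND 130 = 0 (0b00000000)
Final: R3 = 0

0


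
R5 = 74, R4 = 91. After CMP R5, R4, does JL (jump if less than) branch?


Trace:
  R5 = 74, R4 = 91
  CMP R5, R4  → compares 74 vs 91
  JL checks: is 74 less than 91?
  74 < 91, so condition is true
Branch taken: Yes

Yes


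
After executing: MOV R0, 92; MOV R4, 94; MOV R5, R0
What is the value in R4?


Register state trace:
  MOV R0, 92  → R0 = 92
  MOV R4, 94  → R4 = 94
  MOV R5, R0  → R5 = 92
Final: R4 = 94

94


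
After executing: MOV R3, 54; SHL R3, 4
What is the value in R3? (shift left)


Register state trace:
  MOV R3, 54  → R3 = 54
  SHL R3, 4  → R3 = 54 << 4 = 54 * 2^4 = 864
Final: R3 = 864

864


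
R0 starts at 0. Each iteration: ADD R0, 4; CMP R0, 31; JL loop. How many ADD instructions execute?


Loop trace (R0 starts at 0, target 31, step 4):
  ADD #1: R0 = 0 + 4 = 4  → 4 < 31, loop
  ADD #2: R0 = 4 + 4 = 8  → 8 < 31, loop
  ADD #3: R0 = 8 + 4 = 12  → 12 < 31, loop
  ADD #4: R0 = 12 + 4 = 16  → 16 < 31, loop
  ADD #5: R0 = 16 + 4 = 20  → 20 < 31, loop
  ADD #6: R0 = 20 + 4 = 24  → 24 < 31, loop
  ADD #7: R0 = 24 + 4 = 28  → 28 < 31, loop
  ADD #8: R0 = 28 + 4 = 32  → 32 >= 31, exit
Total ADD instructions: 8

8


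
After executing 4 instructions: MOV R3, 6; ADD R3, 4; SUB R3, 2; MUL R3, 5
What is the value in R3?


Register state trace:
  MOV R3, 6  → R3 = 6
  ADD R3, 4  → R3 = 6 + 4 = 10
  SUB R3, 2  → R3 = 10 - 2 = 8
  MUL R3, 5  → R3 = 8 * 5 = 40
Final: R3 = 40

40


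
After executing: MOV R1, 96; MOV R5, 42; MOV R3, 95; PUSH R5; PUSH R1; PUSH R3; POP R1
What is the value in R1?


Stack trace (top is rightmost):
  MOV R1, 96  → R1 = 96
  MOV R5, 42  → R5 = 42
  MOV R3, 95  → R3 = 95
  PUSH R5  → stack: [42]
  PUSH R1  → stack: [42, 96]
  PUSH R3  → stack: [42, 96, 95]
  POP R1  → R1 = 95, stack: [42, 96]
Final: R1 = 95

95


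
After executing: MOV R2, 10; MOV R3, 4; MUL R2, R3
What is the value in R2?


Register state trace:
  MOV R2, 10  → R2 = 10
  MOV R3, 4  → R3 = 4
  MUL R2, R3  → R2 = 10 * 4 = 40
Final: R2 = 40

40


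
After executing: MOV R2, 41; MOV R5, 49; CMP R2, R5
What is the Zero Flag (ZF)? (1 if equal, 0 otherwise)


Register state trace:
  MOV R2, 41  → R2 = 41
  MOV R5, 49  → R5 = 49
  CMP R2, R5  → computes 41 - 49 = -8
  Result is nonzero, so values are not equal
ZF = 0

0


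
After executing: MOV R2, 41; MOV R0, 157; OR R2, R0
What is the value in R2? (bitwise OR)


Register state trace:
  MOV R2, 41  → R2 = 41 (0b00101001)
  MOV R0, 157  → R0 = 157 (0b10011101)
  OR R2, R0   → R2 = 41 OR 157 = 189 (0b10111101)
Final: R2 = 189

189


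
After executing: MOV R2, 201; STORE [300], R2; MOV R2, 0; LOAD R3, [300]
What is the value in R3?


Register and memory trace:
  MOV R2, 201  → R2 = 201
  STORE [300], R2  → mem[300] = 201
  MOV R2, 0  → R2 = 0
  LOAD R3, [300]  → R3 = mem[300] = 201
Final: R3 = 201

201


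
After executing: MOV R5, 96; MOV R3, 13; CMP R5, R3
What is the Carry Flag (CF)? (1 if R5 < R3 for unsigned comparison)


Register state trace:
  MOV R5, 96  → R5 = 96
  MOV R3, 13  → R3 = 13
  CMP R5, R3  → unsigned 96 - 13: no borrow
  96 >= 13, so CF = 0
CF = 0

0


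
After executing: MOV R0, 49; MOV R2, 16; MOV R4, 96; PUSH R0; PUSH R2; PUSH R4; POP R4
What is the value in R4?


Stack trace (top is rightmost):
  MOV R0, 49  → R0 = 49
  MOV R2, 16  → R2 = 16
  MOV R4, 96  → R4 = 96
  PUSH R0  → stack: [49]
  PUSH R2  → stack: [49, 16]
  PUSH R4  → stack: [49, 16, 96]
  POP R4  → R4 = 96, stack: [49, 16]
Final: R4 = 96

96


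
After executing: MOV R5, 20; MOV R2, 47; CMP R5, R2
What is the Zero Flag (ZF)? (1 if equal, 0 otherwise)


Register state trace:
  MOV R5, 20  → R5 = 20
  MOV R2, 47  → R2 = 47
  CMP R5, R2  → computes 20 - 47 = -27
  Result is nonzero, so values are not equal
ZF = 0

0


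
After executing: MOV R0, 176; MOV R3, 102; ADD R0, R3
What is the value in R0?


Register state trace:
  MOV R0, 176  → R0 = 176
  MOV R3, 102  → R3 = 102
  ADD R0, R3  → R0 = 176 + 102 = 278
Final: R0 = 278

278


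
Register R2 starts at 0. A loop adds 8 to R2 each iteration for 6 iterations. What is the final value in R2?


Starting value: R2 = 0
  Iter 1: R2 = 0 + 8 = 8
  Iter 2: R2 = 8 + 8 = 16
  Iter 3: R2 = 16 + 8 = 24
  Iter 4: R2 = 24 + 8 = 32
  Iter 5: R2 = 32 + 8 = 40
  Iter 6: R2 = 40 + 8 = 48
Final: R2 = 48

48


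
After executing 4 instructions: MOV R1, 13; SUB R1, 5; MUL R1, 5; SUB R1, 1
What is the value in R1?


Register state trace:
  MOV R1, 13  → R1 = 13
  SUB R1, 5  → R1 = 13 - 5 = 8
  MUL R1, 5  → R1 = 8 * 5 = 40
  SUB R1, 1  → R1 = 40 - 1 = 39
Final: R1 = 39

39


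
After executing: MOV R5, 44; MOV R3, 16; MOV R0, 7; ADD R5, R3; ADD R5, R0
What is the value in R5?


Register state trace:
  MOV R5, 44  → R5 = 44
  MOV R3, 16  → R3 = 16
  MOV R0, 7  → R0 = 7
  ADD R5, R3  → R5 = 44 + 16 = 60
  ADD R5, R0  → R5 = 60 + 7 = 67
Final: R5 = 67

67


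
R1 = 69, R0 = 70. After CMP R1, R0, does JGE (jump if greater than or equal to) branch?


Trace:
  R1 = 69, R0 = 70
  CMP R1, R0  → compares 69 vs 70
  JGE checks: is 69 greater than or equal to 70?
  69 < 70, so condition is false
Branch taken: No

No


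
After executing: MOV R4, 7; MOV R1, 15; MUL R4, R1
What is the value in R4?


Register state trace:
  MOV R4, 7  → R4 = 7
  MOV R1, 15  → R1 = 15
  MUL R4, R1  → R4 = 7 * 15 = 105
Final: R4 = 105

105


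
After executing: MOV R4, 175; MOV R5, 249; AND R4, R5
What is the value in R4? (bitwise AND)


Register state trace:
  MOV R4, 175  → R4 = 175 (0b10101111)
  MOV R5, 249  → R5 = 249 (0b11111001)
  AND R4, R5  → R4 = 175 AND 249 = 169 (0b10101001)
Final: R4 = 169

169


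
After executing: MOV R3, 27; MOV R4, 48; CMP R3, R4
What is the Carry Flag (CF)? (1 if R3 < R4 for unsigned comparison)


Register state trace:
  MOV R3, 27  → R3 = 27
  MOV R4, 48  → R4 = 48
  CMP R3, R4  → unsigned 27 - 48: borrow occurs
  27 < 48, so CF = 1
CF = 1

1


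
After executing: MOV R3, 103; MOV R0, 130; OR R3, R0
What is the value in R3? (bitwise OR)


Register state trace:
  MOV R3, 103  → R3 = 103 (0b01100111)
  MOV R0, 130  → R0 = 130 (0b10000010)
  OR R3, R0   → R3 = 103 OR 130 = 231 (0b11100111)
Final: R3 = 231

231


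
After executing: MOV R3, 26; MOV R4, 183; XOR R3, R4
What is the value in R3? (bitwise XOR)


Register state trace:
  MOV R3, 26  → R3 = 26 (0b00011010)
  MOV R4, 183  → R4 = 183 (0b10110111)
  XOR R3, R4  → R3 = 26 XOR 183 = 173 (0b10101101)
Final: R3 = 173

173


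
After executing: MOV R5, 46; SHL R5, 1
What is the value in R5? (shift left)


Register state trace:
  MOV R5, 46  → R5 = 46
  SHL R5, 1  → R5 = 46 << 1 = 46 * 2^1 = 92
Final: R5 = 92

92


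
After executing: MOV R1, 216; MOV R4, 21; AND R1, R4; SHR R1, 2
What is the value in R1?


Register state trace:
  MOV R1, 216  → R1 = 216 (0b11011000)
  MOV R4, 21  → R4 = 21 (0b00010101)
  AND R1, R4  → R1 = 216 AND 21 = 16 (0b00010000)
  SHR R1, 2  → R1 = 16 >> 2 = 4
Final: R1 = 4

4


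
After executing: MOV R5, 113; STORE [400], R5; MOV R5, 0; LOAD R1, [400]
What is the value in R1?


Register and memory trace:
  MOV R5, 113  → R5 = 113
  STORE [400], R5  → mem[400] = 113
  MOV R5, 0  → R5 = 0
  LOAD R1, [400]  → R1 = mem[400] = 113
Final: R1 = 113

113


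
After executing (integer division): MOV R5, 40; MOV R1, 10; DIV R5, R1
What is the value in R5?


Register state trace:
  MOV R5, 40  → R5 = 40
  MOV R1, 10  → R1 = 10
  DIV R5, R1  → R5 = 40 // 10 = 4
Final: R5 = 4

4


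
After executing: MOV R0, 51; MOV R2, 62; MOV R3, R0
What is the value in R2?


Register state trace:
  MOV R0, 51  → R0 = 51
  MOV R2, 62  → R2 = 62
  MOV R3, R0  → R3 = 51
Final: R2 = 62

62


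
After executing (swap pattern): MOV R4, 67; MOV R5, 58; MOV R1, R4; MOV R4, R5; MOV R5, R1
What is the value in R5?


Register state trace (swap pattern):
  MOV R4, 67  → R4 = 67
  MOV R5, 58  → R5 = 58
  MOV R1, R4  → R1 = 67  (save R4)
  MOV R4, R5  → R4 = 58  (R4 gets R5's value)
  MOV R5, R1  → R5 = 67  (R5 gets saved value)
Final: R5 = 67

67


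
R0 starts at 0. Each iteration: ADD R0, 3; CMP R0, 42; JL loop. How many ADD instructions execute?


Loop trace (R0 starts at 0, target 42, step 3):
  ADD #1: R0 = 0 + 3 = 3  → 3 < 42, loop
  ADD #2: R0 = 3 + 3 = 6  → 6 < 42, loop
  ADD #3: R0 = 6 + 3 = 9  → 9 < 42, loop
  ADD #4: R0 = 9 + 3 = 12  → 12 < 42, loop
  ADD #5: R0 = 12 + 3 = 15  → 15 < 42, loop
  ADD #6: R0 = 15 + 3 = 18  → 18 < 42, loop
  ADD #7: R0 = 18 + 3 = 21  → 21 < 42, loop
  ADD #8: R0 = 21 + 3 = 24  → 24 < 42, loop
  ADD #9: R0 = 24 + 3 = 27  → 27 < 42, loop
  ADD #10: R0 = 27 + 3 = 30  → 30 < 42, loop
  ADD #11: R0 = 30 + 3 = 33  → 33 < 42, loop
  ADD #12: R0 = 33 + 3 = 36  → 36 < 42, loop
  ADD #13: R0 = 36 + 3 = 39  → 39 < 42, loop
  ADD #14: R0 = 39 + 3 = 42  → 42 >= 42, exit
Total ADD instructions: 14

14


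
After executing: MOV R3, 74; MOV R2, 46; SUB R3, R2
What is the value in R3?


Register state trace:
  MOV R3, 74  → R3 = 74
  MOV R2, 46  → R2 = 46
  SUB R3, R2  → R3 = 74 - 46 = 28
Final: R3 = 28

28


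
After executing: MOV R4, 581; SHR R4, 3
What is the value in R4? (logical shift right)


Register state trace:
  MOV R4, 581  → R4 = 581
  SHR R4, 3  → R4 = 581 >> 3 = 581 // 2^3 = 72
Final: R4 = 72

72


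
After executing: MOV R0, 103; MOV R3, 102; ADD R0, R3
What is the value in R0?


Register state trace:
  MOV R0, 103  → R0 = 103
  MOV R3, 102  → R3 = 102
  ADD R0, R3  → R0 = 103 + 102 = 205
Final: R0 = 205

205


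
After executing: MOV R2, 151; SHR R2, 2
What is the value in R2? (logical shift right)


Register state trace:
  MOV R2, 151  → R2 = 151
  SHR R2, 2  → R2 = 151 >> 2 = 151 // 2^2 = 37
Final: R2 = 37

37


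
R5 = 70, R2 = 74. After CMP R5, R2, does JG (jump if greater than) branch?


Trace:
  R5 = 70, R2 = 74
  CMP R5, R2  → compares 70 vs 74
  JG checks: is 70 greater than 74?
  70 < 74, so condition is false
Branch taken: No

No


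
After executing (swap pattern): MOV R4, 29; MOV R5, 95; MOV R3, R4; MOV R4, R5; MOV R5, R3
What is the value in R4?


Register state trace (swap pattern):
  MOV R4, 29  → R4 = 29
  MOV R5, 95  → R5 = 95
  MOV R3, R4  → R3 = 29  (save R4)
  MOV R4, R5  → R4 = 95  (R4 gets R5's value)
  MOV R5, R3  → R5 = 29  (R5 gets saved value)
Final: R4 = 95

95


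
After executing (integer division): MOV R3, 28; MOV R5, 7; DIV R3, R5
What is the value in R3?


Register state trace:
  MOV R3, 28  → R3 = 28
  MOV R5, 7  → R5 = 7
  DIV R3, R5  → R3 = 28 // 7 = 4
Final: R3 = 4

4


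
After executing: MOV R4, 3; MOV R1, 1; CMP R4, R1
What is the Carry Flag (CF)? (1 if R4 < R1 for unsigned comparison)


Register state trace:
  MOV R4, 3  → R4 = 3
  MOV R1, 1  → R1 = 1
  CMP R4, R1  → unsigned 3 - 1: no borrow
  3 >= 1, so CF = 0
CF = 0

0


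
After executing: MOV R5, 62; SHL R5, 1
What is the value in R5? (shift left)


Register state trace:
  MOV R5, 62  → R5 = 62
  SHL R5, 1  → R5 = 62 << 1 = 62 * 2^1 = 124
Final: R5 = 124

124


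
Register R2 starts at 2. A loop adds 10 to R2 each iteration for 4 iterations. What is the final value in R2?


Starting value: R2 = 2
  Iter 1: R2 = 2 + 10 = 12
  Iter 2: R2 = 12 + 10 = 22
  Iter 3: R2 = 22 + 10 = 32
  Iter 4: R2 = 32 + 10 = 42
Final: R2 = 42

42


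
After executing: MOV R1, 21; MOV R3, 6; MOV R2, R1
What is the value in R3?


Register state trace:
  MOV R1, 21  → R1 = 21
  MOV R3, 6  → R3 = 6
  MOV R2, R1  → R2 = 21
Final: R3 = 6

6
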